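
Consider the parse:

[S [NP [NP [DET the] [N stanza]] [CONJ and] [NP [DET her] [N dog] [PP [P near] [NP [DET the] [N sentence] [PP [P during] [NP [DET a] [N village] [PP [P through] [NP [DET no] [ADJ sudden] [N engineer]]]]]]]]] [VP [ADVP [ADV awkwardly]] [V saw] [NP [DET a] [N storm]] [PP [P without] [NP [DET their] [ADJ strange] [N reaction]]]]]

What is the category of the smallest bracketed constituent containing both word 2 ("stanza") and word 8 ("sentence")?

NP

The smallest bracket enclosing both words is [NP the stanza and her dog near the sentence during a village through no sudden engineer], so the label is NP.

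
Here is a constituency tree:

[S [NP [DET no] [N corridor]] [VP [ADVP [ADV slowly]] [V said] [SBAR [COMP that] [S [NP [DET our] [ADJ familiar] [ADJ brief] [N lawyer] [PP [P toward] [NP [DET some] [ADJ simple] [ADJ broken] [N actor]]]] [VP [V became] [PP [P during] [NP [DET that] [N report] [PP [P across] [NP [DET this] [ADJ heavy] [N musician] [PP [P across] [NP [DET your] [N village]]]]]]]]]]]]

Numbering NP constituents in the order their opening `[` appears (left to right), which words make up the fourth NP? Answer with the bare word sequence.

Opening `[NP` markers occur at word positions 1, 6, 11, 17, 20, 24; the fourth of these opens the constituent [NP that report across this heavy musician across your village].

that report across this heavy musician across your village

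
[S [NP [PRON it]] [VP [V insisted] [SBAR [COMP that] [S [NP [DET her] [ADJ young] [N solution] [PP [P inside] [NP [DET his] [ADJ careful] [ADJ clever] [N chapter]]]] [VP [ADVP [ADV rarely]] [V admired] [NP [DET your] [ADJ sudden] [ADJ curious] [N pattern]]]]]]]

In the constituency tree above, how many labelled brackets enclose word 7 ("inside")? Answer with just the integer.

Counting open brackets not yet closed at "inside": [S [VP [SBAR [S [NP [PP [P = 7.

7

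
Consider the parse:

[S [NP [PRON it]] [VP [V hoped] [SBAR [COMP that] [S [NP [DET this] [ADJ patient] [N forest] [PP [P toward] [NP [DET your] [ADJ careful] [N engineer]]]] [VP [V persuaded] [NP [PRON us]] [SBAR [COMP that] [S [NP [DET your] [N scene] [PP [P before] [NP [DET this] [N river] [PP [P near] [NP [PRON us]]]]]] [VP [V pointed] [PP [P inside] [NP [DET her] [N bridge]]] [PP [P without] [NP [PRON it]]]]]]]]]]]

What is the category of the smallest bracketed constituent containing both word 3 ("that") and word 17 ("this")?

SBAR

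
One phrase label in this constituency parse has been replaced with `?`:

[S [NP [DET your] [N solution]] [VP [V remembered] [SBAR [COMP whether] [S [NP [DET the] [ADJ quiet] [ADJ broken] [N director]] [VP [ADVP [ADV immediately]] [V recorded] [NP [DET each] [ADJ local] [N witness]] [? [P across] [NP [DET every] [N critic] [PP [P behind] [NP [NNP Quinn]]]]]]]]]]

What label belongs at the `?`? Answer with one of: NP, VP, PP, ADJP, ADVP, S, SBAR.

PP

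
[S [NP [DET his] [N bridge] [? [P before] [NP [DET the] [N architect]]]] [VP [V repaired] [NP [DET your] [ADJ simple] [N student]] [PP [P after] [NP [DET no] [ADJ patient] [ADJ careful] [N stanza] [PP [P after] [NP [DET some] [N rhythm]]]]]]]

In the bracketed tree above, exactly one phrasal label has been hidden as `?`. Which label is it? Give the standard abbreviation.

PP

Looking at what the `?` directly dominates — P 'before', NP — this is a prepositional phrase (PP).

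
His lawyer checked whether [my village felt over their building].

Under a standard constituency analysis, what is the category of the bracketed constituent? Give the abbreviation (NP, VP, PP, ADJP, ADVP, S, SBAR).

The span is built around the head "felt" — a clause (S).

S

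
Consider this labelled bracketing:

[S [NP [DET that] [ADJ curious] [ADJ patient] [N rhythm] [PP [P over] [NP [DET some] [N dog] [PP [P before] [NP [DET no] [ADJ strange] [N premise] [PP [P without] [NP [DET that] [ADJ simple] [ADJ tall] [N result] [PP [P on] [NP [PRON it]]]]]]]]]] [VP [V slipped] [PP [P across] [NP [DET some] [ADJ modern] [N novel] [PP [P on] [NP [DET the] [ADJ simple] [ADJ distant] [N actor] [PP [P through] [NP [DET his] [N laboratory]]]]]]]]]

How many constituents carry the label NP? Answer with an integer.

8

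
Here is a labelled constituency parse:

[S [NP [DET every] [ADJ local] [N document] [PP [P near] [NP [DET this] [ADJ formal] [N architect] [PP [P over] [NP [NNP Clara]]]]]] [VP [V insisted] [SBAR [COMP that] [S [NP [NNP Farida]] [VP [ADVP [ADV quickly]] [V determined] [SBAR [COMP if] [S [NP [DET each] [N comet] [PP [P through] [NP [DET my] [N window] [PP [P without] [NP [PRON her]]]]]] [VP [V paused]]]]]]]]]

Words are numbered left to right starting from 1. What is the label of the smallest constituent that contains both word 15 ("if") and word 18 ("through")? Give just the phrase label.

Both words fall inside [SBAR if each comet through my window without her paused] (words 15–23), and no smaller constituent contains them both. Label: SBAR.

SBAR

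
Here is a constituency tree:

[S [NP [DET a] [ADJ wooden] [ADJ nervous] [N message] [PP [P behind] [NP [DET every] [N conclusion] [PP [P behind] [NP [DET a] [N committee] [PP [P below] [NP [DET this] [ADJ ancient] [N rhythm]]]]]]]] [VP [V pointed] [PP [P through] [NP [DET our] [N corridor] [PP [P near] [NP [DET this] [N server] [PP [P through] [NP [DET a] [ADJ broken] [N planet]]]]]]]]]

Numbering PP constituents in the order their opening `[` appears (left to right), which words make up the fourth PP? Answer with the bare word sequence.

through our corridor near this server through a broken planet

The PP opening brackets appear, in order, over: "behind every conclusion behind a committee below this ancient rhythm"; "behind a committee below this ancient rhythm"; "below this ancient rhythm"; "through our corridor near this server through a broken planet"; "near this server through a broken planet"; "through a broken planet". The fourth one spans "through our corridor near this server through a broken planet".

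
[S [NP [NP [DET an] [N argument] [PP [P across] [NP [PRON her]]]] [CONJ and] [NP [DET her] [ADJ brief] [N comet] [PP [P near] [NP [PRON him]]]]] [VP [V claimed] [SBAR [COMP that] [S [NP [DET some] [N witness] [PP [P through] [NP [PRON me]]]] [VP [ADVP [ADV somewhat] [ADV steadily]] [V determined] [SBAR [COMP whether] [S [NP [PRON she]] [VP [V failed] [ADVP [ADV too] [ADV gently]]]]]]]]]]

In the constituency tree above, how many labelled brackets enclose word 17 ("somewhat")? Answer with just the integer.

7

Path from the root down to the word: S → VP → SBAR → S → VP → ADVP → ADV. That is 7 enclosing brackets.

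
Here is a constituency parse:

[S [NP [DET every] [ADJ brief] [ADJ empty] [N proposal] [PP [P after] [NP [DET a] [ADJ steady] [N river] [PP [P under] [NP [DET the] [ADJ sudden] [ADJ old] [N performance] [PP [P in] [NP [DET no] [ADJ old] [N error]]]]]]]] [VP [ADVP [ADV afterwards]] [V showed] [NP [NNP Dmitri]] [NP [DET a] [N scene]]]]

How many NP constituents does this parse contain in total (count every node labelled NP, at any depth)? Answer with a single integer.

Listing each NP by its span: [NP every brief empty proposal after a steady river under the sudden old performance in no old error]; [NP a steady river under the sudden old performance in no old error]; [NP the sudden old performance in no old error]; [NP no old error]; [NP Dmitri]; [NP a scene] — that makes 6.

6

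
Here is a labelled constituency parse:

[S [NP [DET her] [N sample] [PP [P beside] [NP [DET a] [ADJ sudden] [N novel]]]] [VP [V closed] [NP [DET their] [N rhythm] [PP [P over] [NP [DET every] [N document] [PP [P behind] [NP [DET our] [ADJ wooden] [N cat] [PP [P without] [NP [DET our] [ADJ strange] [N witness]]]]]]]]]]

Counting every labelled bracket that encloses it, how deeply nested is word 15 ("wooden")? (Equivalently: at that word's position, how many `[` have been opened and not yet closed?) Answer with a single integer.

Path from the root down to the word: S → VP → NP → PP → NP → PP → NP → ADJ. That is 8 enclosing brackets.

8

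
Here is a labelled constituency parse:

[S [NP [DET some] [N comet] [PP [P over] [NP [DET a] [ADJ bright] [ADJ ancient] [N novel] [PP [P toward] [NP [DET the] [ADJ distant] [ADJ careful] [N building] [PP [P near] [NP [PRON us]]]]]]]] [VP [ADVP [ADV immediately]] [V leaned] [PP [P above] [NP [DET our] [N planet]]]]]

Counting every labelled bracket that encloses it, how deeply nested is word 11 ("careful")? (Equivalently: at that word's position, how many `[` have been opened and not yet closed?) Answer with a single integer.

7

Path from the root down to the word: S → NP → PP → NP → PP → NP → ADJ. That is 7 enclosing brackets.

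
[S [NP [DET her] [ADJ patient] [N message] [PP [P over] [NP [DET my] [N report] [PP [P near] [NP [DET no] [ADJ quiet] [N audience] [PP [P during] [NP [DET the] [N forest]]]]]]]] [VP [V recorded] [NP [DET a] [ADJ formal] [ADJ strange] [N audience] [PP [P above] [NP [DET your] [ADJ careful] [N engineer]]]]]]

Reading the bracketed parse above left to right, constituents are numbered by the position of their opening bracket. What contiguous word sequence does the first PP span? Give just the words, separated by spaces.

over my report near no quiet audience during the forest

In left-to-right order the PP constituents are "over my report near no quiet audience during the forest"; "near no quiet audience during the forest"; "during the forest"; "above your careful engineer". Number 1 is "over my report near no quiet audience during the forest".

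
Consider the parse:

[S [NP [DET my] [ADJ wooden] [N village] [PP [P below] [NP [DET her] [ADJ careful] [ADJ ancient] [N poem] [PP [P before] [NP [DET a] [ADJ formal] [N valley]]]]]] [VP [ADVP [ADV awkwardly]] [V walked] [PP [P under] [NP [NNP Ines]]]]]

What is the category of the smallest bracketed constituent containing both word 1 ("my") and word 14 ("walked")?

The smallest bracket enclosing both words is [S my wooden village below her careful ancient poem before a formal valley awkwardly walked under Ines], so the label is S.

S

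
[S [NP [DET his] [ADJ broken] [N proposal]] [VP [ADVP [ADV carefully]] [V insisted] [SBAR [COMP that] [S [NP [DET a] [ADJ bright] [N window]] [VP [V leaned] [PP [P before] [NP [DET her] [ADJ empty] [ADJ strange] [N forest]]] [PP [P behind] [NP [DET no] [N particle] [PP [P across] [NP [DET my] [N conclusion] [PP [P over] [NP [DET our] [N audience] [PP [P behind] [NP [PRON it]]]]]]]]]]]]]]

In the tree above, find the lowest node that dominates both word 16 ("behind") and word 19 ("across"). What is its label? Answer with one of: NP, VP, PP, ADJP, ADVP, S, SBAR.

PP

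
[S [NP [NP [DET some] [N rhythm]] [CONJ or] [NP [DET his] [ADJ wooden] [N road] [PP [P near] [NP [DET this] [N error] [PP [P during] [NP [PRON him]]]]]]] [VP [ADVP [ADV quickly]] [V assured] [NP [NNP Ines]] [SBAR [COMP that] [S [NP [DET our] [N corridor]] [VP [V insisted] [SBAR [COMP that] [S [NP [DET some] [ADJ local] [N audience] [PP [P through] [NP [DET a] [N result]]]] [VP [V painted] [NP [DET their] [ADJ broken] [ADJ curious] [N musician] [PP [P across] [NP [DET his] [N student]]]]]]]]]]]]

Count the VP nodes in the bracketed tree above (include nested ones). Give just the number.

3

Listing each VP by its span: [VP quickly assured Ines that our corridor insisted that some local audience through a result painted their broken curious musician across his student]; [VP insisted that some local audience through a result painted their broken curious musician across his student]; [VP painted their broken curious musician across his student] — that makes 3.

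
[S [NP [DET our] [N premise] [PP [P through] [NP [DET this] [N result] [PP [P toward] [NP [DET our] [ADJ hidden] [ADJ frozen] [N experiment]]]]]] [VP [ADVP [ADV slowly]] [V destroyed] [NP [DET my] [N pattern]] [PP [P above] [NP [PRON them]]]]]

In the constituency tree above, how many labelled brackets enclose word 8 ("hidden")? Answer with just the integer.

7

Counting open brackets not yet closed at "hidden": [S [NP [PP [NP [PP [NP [ADJ = 7.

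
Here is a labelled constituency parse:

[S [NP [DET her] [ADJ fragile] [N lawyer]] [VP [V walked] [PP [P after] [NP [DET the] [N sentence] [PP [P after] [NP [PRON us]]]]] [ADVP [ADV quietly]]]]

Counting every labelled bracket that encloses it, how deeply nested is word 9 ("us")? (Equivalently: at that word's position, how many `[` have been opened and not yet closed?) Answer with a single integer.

7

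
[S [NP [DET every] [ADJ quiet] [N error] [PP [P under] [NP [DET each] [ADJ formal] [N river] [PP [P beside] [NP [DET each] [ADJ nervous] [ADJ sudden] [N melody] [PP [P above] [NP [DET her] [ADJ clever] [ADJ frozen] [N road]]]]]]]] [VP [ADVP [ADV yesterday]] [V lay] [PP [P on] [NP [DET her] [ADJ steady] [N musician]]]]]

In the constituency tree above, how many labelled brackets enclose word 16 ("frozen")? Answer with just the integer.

9

The word sits inside ADJ, which is inside NP, inside PP, inside NP, inside PP, inside NP, inside PP, inside NP, inside S — 9 brackets in all.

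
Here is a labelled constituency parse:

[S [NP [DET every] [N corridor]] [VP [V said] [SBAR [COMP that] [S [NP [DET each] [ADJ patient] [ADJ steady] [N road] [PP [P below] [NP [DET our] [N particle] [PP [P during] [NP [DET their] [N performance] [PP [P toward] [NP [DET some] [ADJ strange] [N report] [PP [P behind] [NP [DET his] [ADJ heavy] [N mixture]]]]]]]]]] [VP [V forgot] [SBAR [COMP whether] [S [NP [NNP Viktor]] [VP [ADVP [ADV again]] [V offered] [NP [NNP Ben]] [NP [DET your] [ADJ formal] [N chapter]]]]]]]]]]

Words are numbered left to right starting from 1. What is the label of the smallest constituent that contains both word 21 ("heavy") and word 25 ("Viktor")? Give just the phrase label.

S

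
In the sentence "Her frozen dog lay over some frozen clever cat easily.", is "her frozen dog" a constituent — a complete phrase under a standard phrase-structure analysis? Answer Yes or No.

"her frozen dog" is exactly the noun phrase [NP her frozen dog], a complete constituent.

Yes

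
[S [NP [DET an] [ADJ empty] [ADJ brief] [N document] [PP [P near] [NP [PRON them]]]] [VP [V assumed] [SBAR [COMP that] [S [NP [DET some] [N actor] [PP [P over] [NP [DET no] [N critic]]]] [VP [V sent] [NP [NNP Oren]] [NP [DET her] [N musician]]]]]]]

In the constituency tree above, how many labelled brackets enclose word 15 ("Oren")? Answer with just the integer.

7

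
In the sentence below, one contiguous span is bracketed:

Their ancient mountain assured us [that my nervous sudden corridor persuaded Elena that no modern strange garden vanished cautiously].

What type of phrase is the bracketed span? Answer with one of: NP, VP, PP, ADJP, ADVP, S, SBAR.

SBAR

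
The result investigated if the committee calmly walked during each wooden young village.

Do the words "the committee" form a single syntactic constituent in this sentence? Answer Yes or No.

These words form the whole noun phrase headed by "committee", so yes — one constituent.

Yes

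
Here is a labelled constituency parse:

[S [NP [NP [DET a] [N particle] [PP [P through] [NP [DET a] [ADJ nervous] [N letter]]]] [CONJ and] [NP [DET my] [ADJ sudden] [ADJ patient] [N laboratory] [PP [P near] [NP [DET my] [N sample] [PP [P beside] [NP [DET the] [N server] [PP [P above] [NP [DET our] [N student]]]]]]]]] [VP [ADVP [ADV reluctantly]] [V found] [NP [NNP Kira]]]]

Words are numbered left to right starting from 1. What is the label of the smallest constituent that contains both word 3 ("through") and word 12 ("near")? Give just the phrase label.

NP

Both words fall inside [NP a particle through a nervous letter and my sudden patient laboratory near my sample beside the server above our student] (words 1–20), and no smaller constituent contains them both. Label: NP.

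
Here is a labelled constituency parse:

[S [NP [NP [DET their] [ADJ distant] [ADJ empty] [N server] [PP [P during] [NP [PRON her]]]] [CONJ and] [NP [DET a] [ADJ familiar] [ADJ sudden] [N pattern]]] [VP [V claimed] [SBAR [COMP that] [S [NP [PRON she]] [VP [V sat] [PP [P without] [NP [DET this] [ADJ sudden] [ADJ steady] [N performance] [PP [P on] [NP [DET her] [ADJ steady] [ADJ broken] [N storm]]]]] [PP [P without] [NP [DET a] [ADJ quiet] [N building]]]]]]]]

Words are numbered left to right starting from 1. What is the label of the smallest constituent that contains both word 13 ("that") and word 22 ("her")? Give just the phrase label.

SBAR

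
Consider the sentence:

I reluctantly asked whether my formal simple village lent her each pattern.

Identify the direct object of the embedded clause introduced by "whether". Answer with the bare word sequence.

each pattern

The verb of the embedded clause introduced by "whether" is "lent"; its direct object is the NP "each pattern".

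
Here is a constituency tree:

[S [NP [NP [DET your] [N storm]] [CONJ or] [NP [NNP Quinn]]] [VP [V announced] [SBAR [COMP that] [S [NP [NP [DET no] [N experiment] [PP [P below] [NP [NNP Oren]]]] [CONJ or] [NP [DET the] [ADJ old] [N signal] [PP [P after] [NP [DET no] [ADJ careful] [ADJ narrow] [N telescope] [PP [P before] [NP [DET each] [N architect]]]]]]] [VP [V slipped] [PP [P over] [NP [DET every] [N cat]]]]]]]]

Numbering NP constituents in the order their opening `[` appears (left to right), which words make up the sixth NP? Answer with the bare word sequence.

Oren

Opening `[NP` markers occur at word positions 1, 1, 4, 7, 7, 10, 12, 16, 21, 25; the sixth of these opens the constituent [NP Oren].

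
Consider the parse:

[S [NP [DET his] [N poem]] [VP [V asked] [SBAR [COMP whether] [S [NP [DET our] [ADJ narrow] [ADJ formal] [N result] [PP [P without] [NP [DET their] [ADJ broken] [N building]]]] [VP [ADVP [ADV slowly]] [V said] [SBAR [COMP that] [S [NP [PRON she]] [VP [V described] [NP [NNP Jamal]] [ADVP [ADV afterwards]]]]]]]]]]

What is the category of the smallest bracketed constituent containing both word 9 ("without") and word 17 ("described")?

S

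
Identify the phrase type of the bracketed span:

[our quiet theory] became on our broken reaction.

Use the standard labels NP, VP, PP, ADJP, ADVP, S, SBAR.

The span is built around the noun "theory" — a noun phrase (NP).

NP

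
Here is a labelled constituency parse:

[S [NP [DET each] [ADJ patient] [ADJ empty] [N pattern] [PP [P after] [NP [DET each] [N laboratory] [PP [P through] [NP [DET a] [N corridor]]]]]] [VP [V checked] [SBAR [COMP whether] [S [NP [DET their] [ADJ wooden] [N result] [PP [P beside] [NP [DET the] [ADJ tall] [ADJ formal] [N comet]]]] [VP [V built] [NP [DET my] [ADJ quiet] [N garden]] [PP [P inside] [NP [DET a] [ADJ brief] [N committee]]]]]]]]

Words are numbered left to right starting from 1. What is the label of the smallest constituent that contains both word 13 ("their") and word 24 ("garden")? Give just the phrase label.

S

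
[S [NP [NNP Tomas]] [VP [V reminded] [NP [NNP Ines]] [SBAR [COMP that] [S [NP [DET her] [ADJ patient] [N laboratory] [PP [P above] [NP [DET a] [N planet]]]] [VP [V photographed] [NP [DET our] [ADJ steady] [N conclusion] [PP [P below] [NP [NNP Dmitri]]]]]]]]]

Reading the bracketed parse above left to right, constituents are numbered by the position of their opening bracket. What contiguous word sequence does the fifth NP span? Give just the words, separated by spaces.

our steady conclusion below Dmitri

Opening `[NP` markers occur at word positions 1, 3, 5, 9, 12, 16; the fifth of these opens the constituent [NP our steady conclusion below Dmitri].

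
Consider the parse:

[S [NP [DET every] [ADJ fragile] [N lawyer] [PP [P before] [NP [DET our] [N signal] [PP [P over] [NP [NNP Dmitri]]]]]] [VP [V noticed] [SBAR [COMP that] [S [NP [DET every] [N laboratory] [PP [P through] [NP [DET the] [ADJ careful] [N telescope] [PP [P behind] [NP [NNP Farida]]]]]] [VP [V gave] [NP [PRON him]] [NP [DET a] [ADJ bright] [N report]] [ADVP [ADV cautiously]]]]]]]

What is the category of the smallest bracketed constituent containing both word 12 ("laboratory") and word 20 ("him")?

S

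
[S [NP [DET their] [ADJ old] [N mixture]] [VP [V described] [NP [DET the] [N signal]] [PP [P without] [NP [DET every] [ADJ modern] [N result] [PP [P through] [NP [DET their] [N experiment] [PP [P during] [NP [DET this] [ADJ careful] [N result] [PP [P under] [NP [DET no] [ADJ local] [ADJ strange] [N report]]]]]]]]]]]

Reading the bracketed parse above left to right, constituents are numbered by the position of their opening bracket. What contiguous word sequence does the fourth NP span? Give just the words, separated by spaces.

their experiment during this careful result under no local strange report

Opening `[NP` markers occur at word positions 1, 5, 8, 12, 15, 19; the fourth of these opens the constituent [NP their experiment during this careful result under no local strange report].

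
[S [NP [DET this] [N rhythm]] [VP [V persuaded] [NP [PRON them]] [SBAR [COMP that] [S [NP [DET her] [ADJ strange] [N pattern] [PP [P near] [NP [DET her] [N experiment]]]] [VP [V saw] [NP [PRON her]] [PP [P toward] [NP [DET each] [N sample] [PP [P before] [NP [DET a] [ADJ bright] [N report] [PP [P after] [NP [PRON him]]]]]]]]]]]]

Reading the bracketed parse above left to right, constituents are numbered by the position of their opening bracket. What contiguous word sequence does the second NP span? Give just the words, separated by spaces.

them

Opening `[NP` markers occur at word positions 1, 4, 6, 10, 13, 15, 18, 22; the second of these opens the constituent [NP them].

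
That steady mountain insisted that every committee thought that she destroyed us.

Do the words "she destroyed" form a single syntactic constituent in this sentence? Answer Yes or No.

No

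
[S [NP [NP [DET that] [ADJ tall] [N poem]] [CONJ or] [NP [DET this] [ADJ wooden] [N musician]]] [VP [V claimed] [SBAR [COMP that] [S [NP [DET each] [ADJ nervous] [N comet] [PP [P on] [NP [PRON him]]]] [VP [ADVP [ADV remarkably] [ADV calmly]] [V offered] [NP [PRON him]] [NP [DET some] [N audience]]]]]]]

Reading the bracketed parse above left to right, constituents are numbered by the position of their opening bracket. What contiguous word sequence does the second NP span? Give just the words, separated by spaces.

In left-to-right order the NP constituents are "that tall poem or this wooden musician"; "that tall poem"; "this wooden musician"; "each nervous comet on him"; "him"; "him"; "some audience". Number 2 is "that tall poem".

that tall poem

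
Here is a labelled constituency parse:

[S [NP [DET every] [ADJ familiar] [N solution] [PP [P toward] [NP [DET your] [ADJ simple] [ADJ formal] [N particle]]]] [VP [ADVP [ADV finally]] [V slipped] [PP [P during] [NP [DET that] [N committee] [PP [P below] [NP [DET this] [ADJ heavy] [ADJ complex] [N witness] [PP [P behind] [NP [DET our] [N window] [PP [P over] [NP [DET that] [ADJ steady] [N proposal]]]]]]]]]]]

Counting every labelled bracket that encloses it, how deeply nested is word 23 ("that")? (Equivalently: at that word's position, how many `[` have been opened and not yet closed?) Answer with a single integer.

11

Counting open brackets not yet closed at "that": [S [VP [PP [NP [PP [NP [PP [NP [PP [NP [DET = 11.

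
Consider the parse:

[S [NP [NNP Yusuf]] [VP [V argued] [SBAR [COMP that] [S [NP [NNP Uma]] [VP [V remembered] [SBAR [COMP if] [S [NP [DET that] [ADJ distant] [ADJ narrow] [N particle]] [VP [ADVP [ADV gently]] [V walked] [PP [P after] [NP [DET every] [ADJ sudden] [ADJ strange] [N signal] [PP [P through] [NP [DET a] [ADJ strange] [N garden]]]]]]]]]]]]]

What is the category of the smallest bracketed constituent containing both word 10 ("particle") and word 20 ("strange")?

Both words fall inside [S that distant narrow particle gently walked after every sudden strange signal through a strange garden] (words 7–21), and no smaller constituent contains them both. Label: S.

S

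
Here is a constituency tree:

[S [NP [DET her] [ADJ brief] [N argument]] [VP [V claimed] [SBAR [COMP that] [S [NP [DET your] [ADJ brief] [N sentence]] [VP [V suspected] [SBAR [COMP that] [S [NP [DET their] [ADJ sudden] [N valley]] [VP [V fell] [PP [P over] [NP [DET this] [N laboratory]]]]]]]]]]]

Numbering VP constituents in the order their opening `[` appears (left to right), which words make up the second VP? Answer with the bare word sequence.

suspected that their sudden valley fell over this laboratory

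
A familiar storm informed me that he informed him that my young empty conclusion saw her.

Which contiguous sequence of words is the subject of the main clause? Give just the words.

a familiar storm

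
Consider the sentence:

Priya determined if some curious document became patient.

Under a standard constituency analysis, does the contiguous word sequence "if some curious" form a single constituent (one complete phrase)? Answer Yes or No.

"if" belongs to the complementizer "if" while "curious" belongs to the clause "some curious document became patient"; a span that runs across that boundary is not a single phrase.

No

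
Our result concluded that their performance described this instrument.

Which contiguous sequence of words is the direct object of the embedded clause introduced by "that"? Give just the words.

this instrument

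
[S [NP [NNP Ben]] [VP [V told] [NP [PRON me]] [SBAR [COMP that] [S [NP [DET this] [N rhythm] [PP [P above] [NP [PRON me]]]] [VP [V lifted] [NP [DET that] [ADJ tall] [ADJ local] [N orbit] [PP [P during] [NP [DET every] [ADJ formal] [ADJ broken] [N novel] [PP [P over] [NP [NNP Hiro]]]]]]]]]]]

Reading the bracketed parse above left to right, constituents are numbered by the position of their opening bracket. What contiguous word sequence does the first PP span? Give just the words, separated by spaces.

above me

The PP opening brackets appear, in order, over: "above me"; "during every formal broken novel over Hiro"; "over Hiro". The first one spans "above me".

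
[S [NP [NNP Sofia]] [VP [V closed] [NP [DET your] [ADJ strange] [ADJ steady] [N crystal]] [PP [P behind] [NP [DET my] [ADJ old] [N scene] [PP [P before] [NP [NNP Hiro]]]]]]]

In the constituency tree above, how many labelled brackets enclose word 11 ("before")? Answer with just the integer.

6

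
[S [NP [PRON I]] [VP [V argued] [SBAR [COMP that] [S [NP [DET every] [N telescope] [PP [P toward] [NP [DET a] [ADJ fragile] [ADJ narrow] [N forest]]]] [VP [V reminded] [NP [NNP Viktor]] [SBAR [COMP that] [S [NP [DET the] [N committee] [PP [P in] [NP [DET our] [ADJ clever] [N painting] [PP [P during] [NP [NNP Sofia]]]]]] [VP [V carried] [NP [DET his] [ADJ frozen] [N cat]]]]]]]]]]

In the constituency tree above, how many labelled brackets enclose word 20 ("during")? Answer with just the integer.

12

Counting open brackets not yet closed at "during": [S [VP [SBAR [S [VP [SBAR [S [NP [PP [NP [PP [P = 12.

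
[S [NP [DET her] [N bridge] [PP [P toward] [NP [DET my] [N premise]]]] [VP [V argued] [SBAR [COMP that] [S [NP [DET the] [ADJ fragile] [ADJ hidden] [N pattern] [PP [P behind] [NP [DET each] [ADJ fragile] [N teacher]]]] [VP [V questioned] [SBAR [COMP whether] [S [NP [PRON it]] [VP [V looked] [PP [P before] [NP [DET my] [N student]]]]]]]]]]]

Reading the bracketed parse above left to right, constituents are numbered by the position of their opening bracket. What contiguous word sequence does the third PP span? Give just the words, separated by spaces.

In left-to-right order the PP constituents are "toward my premise"; "behind each fragile teacher"; "before my student". Number 3 is "before my student".

before my student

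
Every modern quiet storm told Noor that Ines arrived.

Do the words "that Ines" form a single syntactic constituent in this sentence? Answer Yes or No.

No

The sequence begins inside the complementizer "that" and ends inside the clause "Ines arrived"; it crosses a phrase boundary, so no single node in the tree spans exactly those words.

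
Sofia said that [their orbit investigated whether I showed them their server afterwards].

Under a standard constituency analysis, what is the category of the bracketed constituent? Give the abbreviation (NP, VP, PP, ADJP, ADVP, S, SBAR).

The bracketed span "their orbit investigated whether I showed them their server afterwards" is headed by "investigated", making it a clause (S).

S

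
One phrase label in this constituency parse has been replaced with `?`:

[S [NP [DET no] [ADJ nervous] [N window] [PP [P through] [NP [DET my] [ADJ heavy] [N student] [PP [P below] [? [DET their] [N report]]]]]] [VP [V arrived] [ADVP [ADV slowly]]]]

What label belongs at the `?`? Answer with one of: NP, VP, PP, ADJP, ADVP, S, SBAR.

NP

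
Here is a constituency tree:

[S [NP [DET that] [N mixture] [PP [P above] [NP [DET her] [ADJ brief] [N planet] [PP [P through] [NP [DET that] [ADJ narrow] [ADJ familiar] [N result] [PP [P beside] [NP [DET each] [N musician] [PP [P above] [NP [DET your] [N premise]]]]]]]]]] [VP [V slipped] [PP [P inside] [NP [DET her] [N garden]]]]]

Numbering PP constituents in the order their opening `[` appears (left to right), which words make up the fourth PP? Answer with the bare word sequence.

above your premise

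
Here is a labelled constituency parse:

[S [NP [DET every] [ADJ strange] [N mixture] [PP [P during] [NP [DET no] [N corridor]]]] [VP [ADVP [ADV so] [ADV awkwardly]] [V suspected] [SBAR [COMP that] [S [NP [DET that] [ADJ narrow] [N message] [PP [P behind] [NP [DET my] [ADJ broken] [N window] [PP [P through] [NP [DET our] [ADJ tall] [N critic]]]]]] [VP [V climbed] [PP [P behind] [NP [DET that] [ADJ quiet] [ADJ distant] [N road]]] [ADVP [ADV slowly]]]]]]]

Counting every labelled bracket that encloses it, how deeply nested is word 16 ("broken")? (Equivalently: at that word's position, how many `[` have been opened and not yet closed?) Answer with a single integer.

Path from the root down to the word: S → VP → SBAR → S → NP → PP → NP → ADJ. That is 8 enclosing brackets.

8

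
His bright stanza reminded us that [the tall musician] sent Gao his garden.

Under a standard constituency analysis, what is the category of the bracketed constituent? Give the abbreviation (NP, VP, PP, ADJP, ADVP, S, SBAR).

NP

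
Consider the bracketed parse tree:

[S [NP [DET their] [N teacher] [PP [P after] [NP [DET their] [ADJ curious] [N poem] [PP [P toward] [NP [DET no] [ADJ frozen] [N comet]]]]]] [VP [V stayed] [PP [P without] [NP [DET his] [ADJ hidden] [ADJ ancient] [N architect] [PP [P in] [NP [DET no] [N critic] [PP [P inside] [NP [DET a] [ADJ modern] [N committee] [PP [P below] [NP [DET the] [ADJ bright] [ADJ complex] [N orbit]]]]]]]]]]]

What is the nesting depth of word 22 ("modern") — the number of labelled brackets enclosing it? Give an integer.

9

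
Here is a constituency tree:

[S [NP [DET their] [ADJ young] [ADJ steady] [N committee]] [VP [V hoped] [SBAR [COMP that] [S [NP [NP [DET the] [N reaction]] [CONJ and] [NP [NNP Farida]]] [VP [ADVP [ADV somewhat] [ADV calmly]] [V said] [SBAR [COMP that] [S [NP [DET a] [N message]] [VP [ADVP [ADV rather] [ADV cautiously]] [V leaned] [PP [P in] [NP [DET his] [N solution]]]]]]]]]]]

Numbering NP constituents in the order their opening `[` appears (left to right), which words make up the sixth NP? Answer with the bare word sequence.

his solution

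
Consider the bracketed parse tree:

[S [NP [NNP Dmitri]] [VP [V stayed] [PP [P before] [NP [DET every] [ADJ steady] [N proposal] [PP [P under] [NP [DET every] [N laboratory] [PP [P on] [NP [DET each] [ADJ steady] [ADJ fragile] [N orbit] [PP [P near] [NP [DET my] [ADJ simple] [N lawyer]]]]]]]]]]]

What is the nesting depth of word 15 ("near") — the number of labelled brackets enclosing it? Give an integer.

10

The word sits inside P, which is inside PP, inside NP, inside PP, inside NP, inside PP, inside NP, inside PP, inside VP, inside S — 10 brackets in all.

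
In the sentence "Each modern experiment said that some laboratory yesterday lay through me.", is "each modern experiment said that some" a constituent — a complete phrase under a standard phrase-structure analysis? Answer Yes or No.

No

The sequence begins inside the noun phrase "each modern experiment" and ends inside the verb phrase "said that some laboratory yesterday lay through me"; it crosses a phrase boundary, so no single node in the tree spans exactly those words.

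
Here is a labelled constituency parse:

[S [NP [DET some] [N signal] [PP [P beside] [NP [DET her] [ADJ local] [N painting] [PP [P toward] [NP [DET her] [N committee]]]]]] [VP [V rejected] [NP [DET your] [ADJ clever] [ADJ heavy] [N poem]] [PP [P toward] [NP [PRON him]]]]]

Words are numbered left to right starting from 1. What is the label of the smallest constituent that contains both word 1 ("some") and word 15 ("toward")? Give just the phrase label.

Both words fall inside [S some signal beside her local painting toward her committee rejected your clever heavy poem toward him] (words 1–16), and no smaller constituent contains them both. Label: S.

S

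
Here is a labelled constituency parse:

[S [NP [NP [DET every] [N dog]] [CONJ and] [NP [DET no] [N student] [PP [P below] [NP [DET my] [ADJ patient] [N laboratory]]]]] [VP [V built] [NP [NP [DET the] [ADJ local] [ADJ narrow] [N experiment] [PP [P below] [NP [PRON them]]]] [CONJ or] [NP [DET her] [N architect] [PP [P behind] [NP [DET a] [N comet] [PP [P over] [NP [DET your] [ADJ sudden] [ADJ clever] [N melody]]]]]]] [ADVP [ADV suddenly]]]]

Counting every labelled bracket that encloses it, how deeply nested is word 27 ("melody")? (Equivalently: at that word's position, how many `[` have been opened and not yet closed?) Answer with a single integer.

The word sits inside N, which is inside NP, inside PP, inside NP, inside PP, inside NP, inside NP, inside VP, inside S — 9 brackets in all.

9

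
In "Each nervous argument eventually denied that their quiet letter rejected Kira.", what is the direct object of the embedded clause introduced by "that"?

Kira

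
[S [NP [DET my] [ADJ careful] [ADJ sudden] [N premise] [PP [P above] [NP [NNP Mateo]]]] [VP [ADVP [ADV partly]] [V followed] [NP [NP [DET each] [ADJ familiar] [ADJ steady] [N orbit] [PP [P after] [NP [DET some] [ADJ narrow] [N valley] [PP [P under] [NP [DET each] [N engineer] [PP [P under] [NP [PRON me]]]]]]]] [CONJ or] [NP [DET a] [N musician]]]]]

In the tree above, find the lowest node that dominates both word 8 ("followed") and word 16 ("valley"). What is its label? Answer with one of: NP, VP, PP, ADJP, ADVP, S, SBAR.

VP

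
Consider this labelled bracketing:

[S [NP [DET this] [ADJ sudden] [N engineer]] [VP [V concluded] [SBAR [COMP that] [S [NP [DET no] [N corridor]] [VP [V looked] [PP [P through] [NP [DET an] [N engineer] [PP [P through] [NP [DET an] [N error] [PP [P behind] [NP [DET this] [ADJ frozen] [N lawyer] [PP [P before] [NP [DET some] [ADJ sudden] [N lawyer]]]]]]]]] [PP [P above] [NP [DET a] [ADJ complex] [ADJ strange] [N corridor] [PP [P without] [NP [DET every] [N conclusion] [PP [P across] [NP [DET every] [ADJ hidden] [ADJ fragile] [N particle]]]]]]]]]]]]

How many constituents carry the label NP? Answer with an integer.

9

The NP constituents are: [NP this sudden engineer]; [NP no corridor]; [NP an engineer through an error behind this frozen lawyer before some sudden lawyer]; [NP an error behind this frozen lawyer before some sudden lawyer]; [NP this frozen lawyer before some sudden lawyer]; [NP some sudden lawyer] …. Total: 9.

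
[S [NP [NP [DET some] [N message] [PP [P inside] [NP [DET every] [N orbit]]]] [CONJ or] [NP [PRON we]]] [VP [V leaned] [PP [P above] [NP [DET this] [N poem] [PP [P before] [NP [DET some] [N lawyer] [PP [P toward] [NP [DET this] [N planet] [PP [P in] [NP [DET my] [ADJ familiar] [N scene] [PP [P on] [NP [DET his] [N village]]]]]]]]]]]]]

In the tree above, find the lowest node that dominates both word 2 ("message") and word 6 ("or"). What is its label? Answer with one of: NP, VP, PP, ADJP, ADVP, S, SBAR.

NP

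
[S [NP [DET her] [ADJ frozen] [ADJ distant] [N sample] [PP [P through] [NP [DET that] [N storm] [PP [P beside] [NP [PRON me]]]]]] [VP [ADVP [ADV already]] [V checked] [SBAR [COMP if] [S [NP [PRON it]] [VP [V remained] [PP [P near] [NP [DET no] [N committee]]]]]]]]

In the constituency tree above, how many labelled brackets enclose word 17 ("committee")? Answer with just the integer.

The word sits inside N, which is inside NP, inside PP, inside VP, inside S, inside SBAR, inside VP, inside S — 8 brackets in all.

8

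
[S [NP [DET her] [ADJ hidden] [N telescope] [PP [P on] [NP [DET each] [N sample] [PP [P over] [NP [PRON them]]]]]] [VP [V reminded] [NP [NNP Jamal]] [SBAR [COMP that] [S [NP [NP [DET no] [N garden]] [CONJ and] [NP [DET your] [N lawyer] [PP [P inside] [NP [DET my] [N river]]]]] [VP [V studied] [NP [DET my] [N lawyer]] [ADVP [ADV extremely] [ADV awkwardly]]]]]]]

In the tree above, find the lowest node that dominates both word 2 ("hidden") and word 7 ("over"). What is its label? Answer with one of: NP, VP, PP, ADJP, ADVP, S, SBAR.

NP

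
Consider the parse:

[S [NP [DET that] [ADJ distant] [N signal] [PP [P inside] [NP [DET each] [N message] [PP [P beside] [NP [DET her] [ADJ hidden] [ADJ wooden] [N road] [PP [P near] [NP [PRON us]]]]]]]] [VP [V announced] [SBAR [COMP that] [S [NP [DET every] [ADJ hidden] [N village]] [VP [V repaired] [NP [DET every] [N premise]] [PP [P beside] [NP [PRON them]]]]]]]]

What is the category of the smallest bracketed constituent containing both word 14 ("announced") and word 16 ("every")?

VP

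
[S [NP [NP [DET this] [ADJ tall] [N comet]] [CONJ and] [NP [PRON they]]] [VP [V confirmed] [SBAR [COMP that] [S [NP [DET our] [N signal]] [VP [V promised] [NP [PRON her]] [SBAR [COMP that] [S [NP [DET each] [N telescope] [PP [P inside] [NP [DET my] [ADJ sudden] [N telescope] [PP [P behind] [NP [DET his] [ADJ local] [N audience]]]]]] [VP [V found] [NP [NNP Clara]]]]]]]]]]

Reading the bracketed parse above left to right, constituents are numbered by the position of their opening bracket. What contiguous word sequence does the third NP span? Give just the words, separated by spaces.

they

The NP opening brackets appear, in order, over: "this tall comet and they"; "this tall comet"; "they"; "our signal"; "her"; "each telescope inside my sudden telescope behind his local audience"; "my sudden telescope behind his local audience"; "his local audience"; "Clara". The third one spans "they".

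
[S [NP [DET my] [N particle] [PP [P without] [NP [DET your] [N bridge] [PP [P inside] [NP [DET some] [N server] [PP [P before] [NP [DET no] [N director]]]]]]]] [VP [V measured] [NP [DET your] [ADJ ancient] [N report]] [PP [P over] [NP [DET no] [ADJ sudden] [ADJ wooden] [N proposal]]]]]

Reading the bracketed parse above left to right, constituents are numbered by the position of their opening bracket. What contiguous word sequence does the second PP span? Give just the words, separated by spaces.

inside some server before no director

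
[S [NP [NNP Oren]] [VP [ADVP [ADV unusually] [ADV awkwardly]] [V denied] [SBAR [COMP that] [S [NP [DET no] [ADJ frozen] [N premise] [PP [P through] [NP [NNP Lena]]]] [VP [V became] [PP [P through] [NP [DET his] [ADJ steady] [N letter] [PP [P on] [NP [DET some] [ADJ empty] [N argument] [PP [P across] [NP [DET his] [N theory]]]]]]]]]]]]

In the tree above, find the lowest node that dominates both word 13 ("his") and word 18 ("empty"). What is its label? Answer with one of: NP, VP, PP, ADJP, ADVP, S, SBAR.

NP

Word 13 lies under S → VP → SBAR → S → VP → PP → NP → DET; word 18 lies under S → VP → SBAR → S → VP → PP → NP → PP → NP → ADJ. The lowest shared node is the NP.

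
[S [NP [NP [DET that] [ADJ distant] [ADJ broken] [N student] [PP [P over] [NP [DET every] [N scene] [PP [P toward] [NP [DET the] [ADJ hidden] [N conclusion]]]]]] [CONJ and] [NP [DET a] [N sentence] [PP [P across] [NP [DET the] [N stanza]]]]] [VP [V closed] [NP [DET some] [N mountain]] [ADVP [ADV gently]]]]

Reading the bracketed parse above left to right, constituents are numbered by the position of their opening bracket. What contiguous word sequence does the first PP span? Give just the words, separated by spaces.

over every scene toward the hidden conclusion

The PP opening brackets appear, in order, over: "over every scene toward the hidden conclusion"; "toward the hidden conclusion"; "across the stanza". The first one spans "over every scene toward the hidden conclusion".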